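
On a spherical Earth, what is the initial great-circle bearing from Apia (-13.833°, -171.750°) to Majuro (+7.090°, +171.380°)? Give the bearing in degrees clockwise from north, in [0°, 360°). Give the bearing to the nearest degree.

Δλ = 171.380 − -171.750 = 343.130°; wrapped into (−180°, 180°]: -16.870°.
θ = atan2( sin Δλ · cos φ₂ , cos φ₁ · sin φ₂ − sin φ₁ · cos φ₂ · cos Δλ )
  = atan2(-0.28798, 0.34690) = -39.698° → normalised to [0°, 360°): 320.302°.

320°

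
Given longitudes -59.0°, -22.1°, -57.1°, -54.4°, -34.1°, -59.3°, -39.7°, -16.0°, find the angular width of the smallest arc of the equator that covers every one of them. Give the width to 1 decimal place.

Sort the longitudes: -59.3°, -59.0°, -57.1°, -54.4°, -39.7°, -34.1°, -22.1°, -16.0°.
Eastward gaps between consecutive values (wrapping around): 0.3°, 1.9°, 2.7°, 14.7°, 5.6°, 12.0°, 6.1°, 316.7°.
Largest gap = 316.7° ⇒ minimal covering band is its complement: 360° − 316.7° = 43.3°.
Band runs from -59.3° eastward to -16.0°.

43.3°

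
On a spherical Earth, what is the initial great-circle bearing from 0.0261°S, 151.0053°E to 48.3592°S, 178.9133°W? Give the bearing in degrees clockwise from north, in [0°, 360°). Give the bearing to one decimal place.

Δλ = -178.9133 − 151.0053 = -329.9186°; wrapped into (−180°, 180°]: 30.0814°.
θ = atan2( sin Δλ · cos φ₂ , cos φ₁ · sin φ₂ − sin φ₁ · cos φ₂ · cos Δλ )
  = atan2(0.33305, -0.74706) = 155.972° → normalised to [0°, 360°): 155.972°.

156.0°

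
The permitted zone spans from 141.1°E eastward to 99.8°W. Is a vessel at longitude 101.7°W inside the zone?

Band width going east from +141.1° to -99.8°: ((-99.8 − 141.1) mod 360) = 119.1°.
Offset of -101.7° east of the west edge: ((-101.7 − 141.1) mod 360) = 117.2°.
117.2° ≤ 119.1° ⇒ inside.

Yes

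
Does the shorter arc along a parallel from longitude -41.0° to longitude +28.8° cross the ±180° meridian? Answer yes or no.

Signed shortest Δλ = ((28.8 − -41.0 + 180) mod 360) − 180 = 69.8°.
Going east by 69.8° from -41.0° reaches +28.8° without touching 180°.

No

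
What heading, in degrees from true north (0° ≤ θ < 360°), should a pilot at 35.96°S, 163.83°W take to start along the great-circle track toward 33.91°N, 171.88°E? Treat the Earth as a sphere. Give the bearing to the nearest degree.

339°

Δλ = 171.88 − -163.83 = 335.71°; wrapped into (−180°, 180°]: -24.29°.
θ = atan2( sin Δλ · cos φ₂ , cos φ₁ · sin φ₂ − sin φ₁ · cos φ₂ · cos Δλ )
  = atan2(-0.34139, 0.89577) = -20.862° → normalised to [0°, 360°): 339.138°.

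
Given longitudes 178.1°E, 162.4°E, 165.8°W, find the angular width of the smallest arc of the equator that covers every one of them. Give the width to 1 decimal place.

31.8°

Sort the longitudes: -165.8°, +162.4°, +178.1°.
Eastward gaps between consecutive values (wrapping around): 328.2°, 15.7°, 16.1°.
Largest gap = 328.2° ⇒ minimal covering band is its complement: 360° − 328.2° = 31.8°.
Band runs from +162.4° eastward to -165.8°, crossing the antimeridian.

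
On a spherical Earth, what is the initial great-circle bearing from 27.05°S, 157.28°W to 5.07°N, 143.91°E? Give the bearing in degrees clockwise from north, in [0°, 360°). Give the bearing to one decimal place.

Δλ = 143.91 − -157.28 = 301.19°; wrapped into (−180°, 180°]: -58.81°.
θ = atan2( sin Δλ · cos φ₂ , cos φ₁ · sin φ₂ − sin φ₁ · cos φ₂ · cos Δλ )
  = atan2(-0.85211, 0.31330) = -69.813° → normalised to [0°, 360°): 290.187°.

290.2°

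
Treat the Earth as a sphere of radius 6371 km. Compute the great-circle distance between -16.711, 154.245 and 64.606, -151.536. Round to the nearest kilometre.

Δλ = -151.536 − 154.245 = -305.781°; wrapped into (−180°, 180°]: 54.219°.
Δφ = 64.606 − -16.711 = 81.317°.
a = sin²(Δφ/2) + cos φ₁ · cos φ₂ · sin²(Δλ/2) = 0.509807.
c = 2·atan2(√a, √(1−a)) = 1.59041 rad → d = 6371·c ≈ 10132.51 km.

10133 km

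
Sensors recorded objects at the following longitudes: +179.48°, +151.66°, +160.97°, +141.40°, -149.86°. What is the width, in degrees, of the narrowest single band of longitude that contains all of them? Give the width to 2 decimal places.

68.74°

Sort the longitudes: -149.86°, +141.40°, +151.66°, +160.97°, +179.48°.
Eastward gaps between consecutive values (wrapping around): 291.26°, 10.26°, 9.31°, 18.51°, 30.66°.
Largest gap = 291.26° ⇒ minimal covering band is its complement: 360° − 291.26° = 68.74°.
Band runs from +141.40° eastward to -149.86°, crossing the antimeridian.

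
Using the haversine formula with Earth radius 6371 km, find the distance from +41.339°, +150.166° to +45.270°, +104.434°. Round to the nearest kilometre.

Δλ = 104.434 − 150.166 = -45.732°.
Δφ = 45.270 − 41.339 = 3.931°.
a = sin²(Δφ/2) + cos φ₁ · cos φ₂ · sin²(Δλ/2) = 0.080960.
c = 2·atan2(√a, √(1−a)) = 0.57704 rad → d = 6371·c ≈ 3676.34 km.

3676 km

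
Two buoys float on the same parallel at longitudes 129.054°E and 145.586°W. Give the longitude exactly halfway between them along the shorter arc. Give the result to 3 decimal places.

171.734°E

Signed shortest Δλ from +129.054° to -145.586° is +85.360°.
Midpoint longitude = +129.054° + (+85.360°)/2 = +129.054° + 42.680° = +171.734°.
(The naïve average (+129.054 + -145.586)/2 = -8.266° is on the wrong side of the globe.)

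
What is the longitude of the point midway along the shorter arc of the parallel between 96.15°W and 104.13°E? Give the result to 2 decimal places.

176.01°W

Signed shortest Δλ from -96.15° to +104.13° is -159.72°.
Midpoint longitude = -96.15° + (-159.72°)/2 = -96.15° − 79.86° = -176.01°.
(The naïve average (-96.15 + +104.13)/2 = 3.99° is on the wrong side of the globe.)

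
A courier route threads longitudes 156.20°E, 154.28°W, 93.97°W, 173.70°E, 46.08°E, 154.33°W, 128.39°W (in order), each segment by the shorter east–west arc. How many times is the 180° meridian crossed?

3

Leg 1: +156.20° → -154.28°, shortest Δλ = 49.52° (east) — crosses 180°.
Leg 2: -154.28° → -93.97°, shortest Δλ = 60.31° (east) — does not cross 180°.
Leg 3: -93.97° → +173.70°, shortest Δλ = -92.33° (west) — crosses 180°.
Leg 4: +173.70° → +46.08°, shortest Δλ = -127.62° (west) — does not cross 180°.
Leg 5: +46.08° → -154.33°, shortest Δλ = 159.59° (east) — crosses 180°.
Leg 6: -154.33° → -128.39°, shortest Δλ = 25.94° (east) — does not cross 180°.
Total crossings: 3.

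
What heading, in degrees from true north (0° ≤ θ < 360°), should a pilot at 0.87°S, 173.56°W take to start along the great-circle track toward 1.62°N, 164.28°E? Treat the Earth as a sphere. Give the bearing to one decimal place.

Δλ = 164.28 − -173.56 = 337.84°; wrapped into (−180°, 180°]: -22.16°.
θ = atan2( sin Δλ · cos φ₂ , cos φ₁ · sin φ₂ − sin φ₁ · cos φ₂ · cos Δλ )
  = atan2(-0.37704, 0.04232) = -83.595° → normalised to [0°, 360°): 276.405°.

276.4°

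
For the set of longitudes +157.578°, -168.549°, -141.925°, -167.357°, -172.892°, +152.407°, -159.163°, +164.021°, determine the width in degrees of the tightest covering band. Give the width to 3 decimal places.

65.668°

Sort the longitudes: -172.892°, -168.549°, -167.357°, -159.163°, -141.925°, +152.407°, +157.578°, +164.021°.
Eastward gaps between consecutive values (wrapping around): 4.343°, 1.192°, 8.194°, 17.238°, 294.332°, 5.171°, 6.443°, 23.087°.
Largest gap = 294.332° ⇒ minimal covering band is its complement: 360° − 294.332° = 65.668°.
Band runs from +152.407° eastward to -141.925°, crossing the antimeridian.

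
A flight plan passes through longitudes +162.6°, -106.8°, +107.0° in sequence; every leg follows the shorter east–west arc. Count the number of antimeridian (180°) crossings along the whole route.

2

Leg 1: +162.6° → -106.8°, shortest Δλ = 90.6° (east) — crosses 180°.
Leg 2: -106.8° → +107.0°, shortest Δλ = -146.2° (west) — crosses 180°.
Total crossings: 2.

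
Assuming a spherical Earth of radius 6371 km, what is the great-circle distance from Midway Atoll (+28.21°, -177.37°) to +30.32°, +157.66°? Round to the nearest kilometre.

Δλ = 157.66 − -177.37 = 335.03°; wrapped into (−180°, 180°]: -24.97°.
Δφ = 30.32 − 28.21 = 2.11°.
a = sin²(Δφ/2) + cos φ₁ · cos φ₂ · sin²(Δλ/2) = 0.035890.
c = 2·atan2(√a, √(1−a)) = 0.38120 rad → d = 6371·c ≈ 2428.61 km.

2429 km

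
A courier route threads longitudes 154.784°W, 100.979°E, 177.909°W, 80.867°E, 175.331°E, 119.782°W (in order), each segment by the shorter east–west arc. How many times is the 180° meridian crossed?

Leg 1: -154.784° → +100.979°, shortest Δλ = -104.237° (west) — crosses 180°.
Leg 2: +100.979° → -177.909°, shortest Δλ = 81.112° (east) — crosses 180°.
Leg 3: -177.909° → +80.867°, shortest Δλ = -101.224° (west) — crosses 180°.
Leg 4: +80.867° → +175.331°, shortest Δλ = 94.464° (east) — does not cross 180°.
Leg 5: +175.331° → -119.782°, shortest Δλ = 64.887° (east) — crosses 180°.
Total crossings: 4.

4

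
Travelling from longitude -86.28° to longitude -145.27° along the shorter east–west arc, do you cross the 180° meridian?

Signed shortest Δλ = ((-145.27 − -86.28 + 180) mod 360) − 180 = -58.99°.
Going west by 58.99° from -86.28° reaches -145.27° without touching 180°.

No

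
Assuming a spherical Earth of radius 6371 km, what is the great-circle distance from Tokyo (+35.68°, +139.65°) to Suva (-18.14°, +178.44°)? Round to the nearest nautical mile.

Δλ = 178.44 − 139.65 = 38.79°.
Δφ = -18.14 − 35.68 = -53.82°.
a = sin²(Δφ/2) + cos φ₁ · cos φ₂ · sin²(Δλ/2) = 0.289962.
c = 2·atan2(√a, √(1−a)) = 1.13727 rad → d = 6371·c ≈ 7245.53 km ≈ 3912.27 nmi.

3912 nmi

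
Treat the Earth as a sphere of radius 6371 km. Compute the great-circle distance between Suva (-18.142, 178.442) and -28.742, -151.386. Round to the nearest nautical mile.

1773 nmi

Δλ = -151.386 − 178.442 = -329.828°; wrapped into (−180°, 180°]: 30.172°.
Δφ = -28.742 − -18.142 = -10.600°.
a = sin²(Δφ/2) + cos φ₁ · cos φ₂ · sin²(Δλ/2) = 0.064974.
c = 2·atan2(√a, √(1−a)) = 0.51549 rad → d = 6371·c ≈ 3284.16 km ≈ 1773.31 nmi.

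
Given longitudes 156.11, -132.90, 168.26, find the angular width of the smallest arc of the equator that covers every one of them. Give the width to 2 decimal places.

70.99°

Sort the longitudes: -132.90°, +156.11°, +168.26°.
Eastward gaps between consecutive values (wrapping around): 289.01°, 12.15°, 58.84°.
Largest gap = 289.01° ⇒ minimal covering band is its complement: 360° − 289.01° = 70.99°.
Band runs from +156.11° eastward to -132.90°, crossing the antimeridian.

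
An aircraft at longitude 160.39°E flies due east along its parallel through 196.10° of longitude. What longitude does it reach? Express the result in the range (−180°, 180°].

3.51°W

Start at +160.39°; shift +196.10° → +356.49°.
+356.49° lies outside (−180°, 180°]; subtract 360° → -3.51°.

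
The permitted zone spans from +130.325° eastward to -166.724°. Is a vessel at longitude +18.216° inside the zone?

No

Band width going east from +130.325° to -166.724°: ((-166.724 − 130.325) mod 360) = 62.951°.
Offset of +18.216° east of the west edge: ((18.216 − 130.325) mod 360) = 247.891°.
247.891° > 62.951° ⇒ outside.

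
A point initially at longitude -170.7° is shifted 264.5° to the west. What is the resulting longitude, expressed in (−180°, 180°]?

-75.2°

Start at -170.7°; shift −264.5° → -435.2°.
-435.2° lies outside (−180°, 180°]; add 360° → -75.2°.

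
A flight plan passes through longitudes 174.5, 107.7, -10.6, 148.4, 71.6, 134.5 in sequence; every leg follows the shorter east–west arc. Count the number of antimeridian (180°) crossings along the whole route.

0

Leg 1: +174.5° → +107.7°, shortest Δλ = -66.8° (west) — does not cross 180°.
Leg 2: +107.7° → -10.6°, shortest Δλ = -118.3° (west) — does not cross 180°.
Leg 3: -10.6° → +148.4°, shortest Δλ = 159.0° (east) — does not cross 180°.
Leg 4: +148.4° → +71.6°, shortest Δλ = -76.8° (west) — does not cross 180°.
Leg 5: +71.6° → +134.5°, shortest Δλ = 62.9° (east) — does not cross 180°.
Total crossings: 0.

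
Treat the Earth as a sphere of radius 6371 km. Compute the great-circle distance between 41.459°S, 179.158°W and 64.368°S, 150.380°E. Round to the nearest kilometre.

Δλ = 150.380 − -179.158 = 329.538°; wrapped into (−180°, 180°]: -30.462°.
Δφ = -64.368 − -41.459 = -22.909°.
a = sin²(Δφ/2) + cos φ₁ · cos φ₂ · sin²(Δλ/2) = 0.061813.
c = 2·atan2(√a, √(1−a)) = 0.50251 rad → d = 6371·c ≈ 3201.52 km.

3202 km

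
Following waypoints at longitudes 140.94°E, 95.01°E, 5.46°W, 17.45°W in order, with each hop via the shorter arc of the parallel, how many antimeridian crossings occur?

Leg 1: +140.94° → +95.01°, shortest Δλ = -45.93° (west) — does not cross 180°.
Leg 2: +95.01° → -5.46°, shortest Δλ = -100.47° (west) — does not cross 180°.
Leg 3: -5.46° → -17.45°, shortest Δλ = -11.99° (west) — does not cross 180°.
Total crossings: 0.

0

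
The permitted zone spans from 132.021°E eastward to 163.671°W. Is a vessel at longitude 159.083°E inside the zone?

Yes

Band width going east from +132.021° to -163.671°: ((-163.671 − 132.021) mod 360) = 64.308°.
Offset of +159.083° east of the west edge: ((159.083 − 132.021) mod 360) = 27.062°.
27.062° ≤ 64.308° ⇒ inside.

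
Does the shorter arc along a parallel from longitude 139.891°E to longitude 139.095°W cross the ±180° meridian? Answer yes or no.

Naïve |-139.095 − 139.891| = 278.986° > 180°, so the shorter arc goes the other way round — across 180°.
Signed shortest Δλ = ((-139.095 − 139.891 + 180) mod 360) − 180 = 81.014°.
Going east by 81.014° from +139.891° passes through 180° before reaching -139.095°.

Yes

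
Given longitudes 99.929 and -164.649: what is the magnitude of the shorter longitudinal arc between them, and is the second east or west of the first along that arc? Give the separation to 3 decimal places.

95.422° east

Raw difference: -164.649 − 99.929 = -264.578°.
Normalise into (−180°, 180°]: -264.578° + 360° = 95.422°.
Positive ⇒ the second point lies to the east; separation 95.422°.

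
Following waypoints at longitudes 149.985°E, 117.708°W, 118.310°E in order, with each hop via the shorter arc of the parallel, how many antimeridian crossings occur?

2

Leg 1: +149.985° → -117.708°, shortest Δλ = 92.307° (east) — crosses 180°.
Leg 2: -117.708° → +118.310°, shortest Δλ = -123.982° (west) — crosses 180°.
Total crossings: 2.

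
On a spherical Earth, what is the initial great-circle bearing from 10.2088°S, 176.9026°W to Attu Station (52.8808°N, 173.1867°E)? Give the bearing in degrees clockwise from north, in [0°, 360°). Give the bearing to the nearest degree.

353°

Δλ = 173.1867 − -176.9026 = 350.0893°; wrapped into (−180°, 180°]: -9.9107°.
θ = atan2( sin Δλ · cos φ₂ , cos φ₁ · sin φ₂ − sin φ₁ · cos φ₂ · cos Δλ )
  = atan2(-0.10387, 0.89012) = -6.656° → normalised to [0°, 360°): 353.344°.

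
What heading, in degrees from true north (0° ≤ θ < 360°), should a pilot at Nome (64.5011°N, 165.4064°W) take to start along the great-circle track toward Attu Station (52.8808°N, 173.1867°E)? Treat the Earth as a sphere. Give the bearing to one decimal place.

233.4°

Δλ = 173.1867 − -165.4064 = 338.5931°; wrapped into (−180°, 180°]: -21.4069°.
θ = atan2( sin Δλ · cos φ₂ , cos φ₁ · sin φ₂ − sin φ₁ · cos φ₂ · cos Δλ )
  = atan2(-0.22026, -0.16385) = -126.645° → normalised to [0°, 360°): 233.355°.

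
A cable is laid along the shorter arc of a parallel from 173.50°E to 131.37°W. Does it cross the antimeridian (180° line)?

Yes

Naïve |-131.37 − 173.50| = 304.87° > 180°, so the shorter arc goes the other way round — across 180°.
Signed shortest Δλ = ((-131.37 − 173.50 + 180) mod 360) − 180 = 55.13°.
Going east by 55.13° from +173.50° passes through 180° before reaching -131.37°.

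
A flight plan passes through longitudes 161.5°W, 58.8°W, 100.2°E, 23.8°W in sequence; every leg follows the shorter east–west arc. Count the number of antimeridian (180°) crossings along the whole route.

0

Leg 1: -161.5° → -58.8°, shortest Δλ = 102.7° (east) — does not cross 180°.
Leg 2: -58.8° → +100.2°, shortest Δλ = 159.0° (east) — does not cross 180°.
Leg 3: +100.2° → -23.8°, shortest Δλ = -124.0° (west) — does not cross 180°.
Total crossings: 0.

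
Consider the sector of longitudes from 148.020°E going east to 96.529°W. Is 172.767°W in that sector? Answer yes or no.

Band width going east from +148.020° to -96.529°: ((-96.529 − 148.020) mod 360) = 115.451°.
Offset of -172.767° east of the west edge: ((-172.767 − 148.020) mod 360) = 39.213°.
39.213° ≤ 115.451° ⇒ inside.

Yes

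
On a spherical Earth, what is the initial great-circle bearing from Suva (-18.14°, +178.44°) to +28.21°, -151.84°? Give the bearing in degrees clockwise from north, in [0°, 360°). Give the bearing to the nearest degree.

32°

Δλ = -151.84 − 178.44 = -330.28°; wrapped into (−180°, 180°]: 29.72°.
θ = atan2( sin Δλ · cos φ₂ , cos φ₁ · sin φ₂ − sin φ₁ · cos φ₂ · cos Δλ )
  = atan2(0.43688, 0.68748) = 32.435° → normalised to [0°, 360°): 32.435°.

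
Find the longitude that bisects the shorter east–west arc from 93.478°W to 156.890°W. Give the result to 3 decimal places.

125.184°W

Signed shortest Δλ from -93.478° to -156.890° is -63.412°.
Midpoint longitude = -93.478° + (-63.412°)/2 = -93.478° − 31.706° = -125.184°.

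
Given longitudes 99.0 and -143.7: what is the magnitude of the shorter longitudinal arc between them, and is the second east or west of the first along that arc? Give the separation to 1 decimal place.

Raw difference: -143.7 − 99.0 = -242.7°.
Normalise into (−180°, 180°]: -242.7° + 360° = 117.3°.
Positive ⇒ the second point lies to the east; separation 117.3°.

117.3° east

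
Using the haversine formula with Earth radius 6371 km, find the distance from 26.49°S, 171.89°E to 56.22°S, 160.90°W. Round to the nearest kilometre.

3956 km

Δλ = -160.90 − 171.89 = -332.79°; wrapped into (−180°, 180°]: 27.21°.
Δφ = -56.22 − -26.49 = -29.73°.
a = sin²(Δφ/2) + cos φ₁ · cos φ₂ · sin²(Δλ/2) = 0.093349.
c = 2·atan2(√a, √(1−a)) = 0.62099 rad → d = 6371·c ≈ 3956.33 km.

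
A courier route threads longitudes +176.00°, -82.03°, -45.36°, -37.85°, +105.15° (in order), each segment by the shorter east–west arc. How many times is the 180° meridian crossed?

Leg 1: +176.00° → -82.03°, shortest Δλ = 101.97° (east) — crosses 180°.
Leg 2: -82.03° → -45.36°, shortest Δλ = 36.67° (east) — does not cross 180°.
Leg 3: -45.36° → -37.85°, shortest Δλ = 7.51° (east) — does not cross 180°.
Leg 4: -37.85° → +105.15°, shortest Δλ = 143.0° (east) — does not cross 180°.
Total crossings: 1.

1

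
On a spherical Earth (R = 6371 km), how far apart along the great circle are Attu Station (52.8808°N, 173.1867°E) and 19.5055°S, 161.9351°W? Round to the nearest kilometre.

8399 km

Δλ = -161.9351 − 173.1867 = -335.1218°; wrapped into (−180°, 180°]: 24.8782°.
Δφ = -19.5055 − 52.8808 = -72.3863°.
a = sin²(Δφ/2) + cos φ₁ · cos φ₂ · sin²(Δλ/2) = 0.375094.
c = 2·atan2(√a, √(1−a)) = 1.31831 rad → d = 6371·c ≈ 8398.96 km.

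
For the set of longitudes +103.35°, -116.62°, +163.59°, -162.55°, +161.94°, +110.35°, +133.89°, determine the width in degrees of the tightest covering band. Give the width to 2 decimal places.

140.03°

Sort the longitudes: -162.55°, -116.62°, +103.35°, +110.35°, +133.89°, +161.94°, +163.59°.
Eastward gaps between consecutive values (wrapping around): 45.93°, 219.97°, 7.00°, 23.54°, 28.05°, 1.65°, 33.86°.
Largest gap = 219.97° ⇒ minimal covering band is its complement: 360° − 219.97° = 140.03°.
Band runs from +103.35° eastward to -116.62°, crossing the antimeridian.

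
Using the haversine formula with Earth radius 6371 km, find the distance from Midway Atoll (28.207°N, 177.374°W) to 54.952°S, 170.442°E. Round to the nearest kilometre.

Δλ = 170.442 − -177.374 = 347.816°; wrapped into (−180°, 180°]: -12.184°.
Δφ = -54.952 − 28.207 = -83.159°.
a = sin²(Δφ/2) + cos φ₁ · cos φ₂ · sin²(Δλ/2) = 0.446142.
c = 2·atan2(√a, √(1−a)) = 1.46287 rad → d = 6371·c ≈ 9319.96 km.

9320 km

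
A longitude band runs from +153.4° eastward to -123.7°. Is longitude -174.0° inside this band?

Yes

Band width going east from +153.4° to -123.7°: ((-123.7 − 153.4) mod 360) = 82.9°.
Offset of -174.0° east of the west edge: ((-174.0 − 153.4) mod 360) = 32.6°.
32.6° ≤ 82.9° ⇒ inside.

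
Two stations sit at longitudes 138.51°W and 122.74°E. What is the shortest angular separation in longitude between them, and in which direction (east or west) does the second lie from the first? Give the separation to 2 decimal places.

Raw difference: 122.74 − -138.51 = 261.25°.
Normalise into (−180°, 180°]: 261.25° − 360° = -98.75°.
Negative ⇒ the second point lies to the west; separation 98.75°.

98.75° west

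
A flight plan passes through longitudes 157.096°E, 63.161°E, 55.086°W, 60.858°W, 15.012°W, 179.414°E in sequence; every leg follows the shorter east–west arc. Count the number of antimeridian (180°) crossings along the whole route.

Leg 1: +157.096° → +63.161°, shortest Δλ = -93.935° (west) — does not cross 180°.
Leg 2: +63.161° → -55.086°, shortest Δλ = -118.247° (west) — does not cross 180°.
Leg 3: -55.086° → -60.858°, shortest Δλ = -5.772° (west) — does not cross 180°.
Leg 4: -60.858° → -15.012°, shortest Δλ = 45.846° (east) — does not cross 180°.
Leg 5: -15.012° → +179.414°, shortest Δλ = -165.574° (west) — crosses 180°.
Total crossings: 1.

1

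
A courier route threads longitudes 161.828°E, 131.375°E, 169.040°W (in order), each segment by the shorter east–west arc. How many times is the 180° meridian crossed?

1

Leg 1: +161.828° → +131.375°, shortest Δλ = -30.453° (west) — does not cross 180°.
Leg 2: +131.375° → -169.040°, shortest Δλ = 59.585° (east) — crosses 180°.
Total crossings: 1.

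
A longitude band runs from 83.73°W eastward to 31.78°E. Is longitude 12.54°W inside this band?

Band width going east from -83.73° to +31.78°: ((31.78 − -83.73) mod 360) = 115.51°.
Offset of -12.54° east of the west edge: ((-12.54 − -83.73) mod 360) = 71.19°.
71.19° ≤ 115.51° ⇒ inside.

Yes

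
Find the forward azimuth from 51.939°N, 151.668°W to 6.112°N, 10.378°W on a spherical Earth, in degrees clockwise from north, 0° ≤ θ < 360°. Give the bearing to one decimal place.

Δλ = -10.378 − -151.668 = 141.290°.
θ = atan2( sin Δλ · cos φ₂ , cos φ₁ · sin φ₂ − sin φ₁ · cos φ₂ · cos Δλ )
  = atan2(0.62182, 0.67654) = 42.587° → normalised to [0°, 360°): 42.587°.

42.6°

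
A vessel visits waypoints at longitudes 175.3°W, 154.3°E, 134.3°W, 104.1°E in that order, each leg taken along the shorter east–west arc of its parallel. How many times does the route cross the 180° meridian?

3

Leg 1: -175.3° → +154.3°, shortest Δλ = -30.4° (west) — crosses 180°.
Leg 2: +154.3° → -134.3°, shortest Δλ = 71.4° (east) — crosses 180°.
Leg 3: -134.3° → +104.1°, shortest Δλ = -121.6° (west) — crosses 180°.
Total crossings: 3.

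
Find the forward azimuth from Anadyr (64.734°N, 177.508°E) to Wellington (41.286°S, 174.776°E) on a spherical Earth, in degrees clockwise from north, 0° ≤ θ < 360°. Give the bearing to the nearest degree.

Δλ = 174.776 − 177.508 = -2.732°.
θ = atan2( sin Δλ · cos φ₂ , cos φ₁ · sin φ₂ − sin φ₁ · cos φ₂ · cos Δλ )
  = atan2(-0.03582, -0.96039) = -177.864° → normalised to [0°, 360°): 182.136°.

182°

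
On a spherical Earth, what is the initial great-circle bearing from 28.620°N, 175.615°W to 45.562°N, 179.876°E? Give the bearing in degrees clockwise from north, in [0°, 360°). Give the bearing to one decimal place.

349.3°

Δλ = 179.876 − -175.615 = 355.491°; wrapped into (−180°, 180°]: -4.509°.
θ = atan2( sin Δλ · cos φ₂ , cos φ₁ · sin φ₂ − sin φ₁ · cos φ₂ · cos Δλ )
  = atan2(-0.05504, 0.29244) = -10.659° → normalised to [0°, 360°): 349.341°.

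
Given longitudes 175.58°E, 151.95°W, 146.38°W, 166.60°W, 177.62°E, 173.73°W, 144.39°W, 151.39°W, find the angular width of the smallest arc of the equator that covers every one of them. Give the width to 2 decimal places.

40.03°

Sort the longitudes: -173.73°, -166.60°, -151.95°, -151.39°, -146.38°, -144.39°, +175.58°, +177.62°.
Eastward gaps between consecutive values (wrapping around): 7.13°, 14.65°, 0.56°, 5.01°, 1.99°, 319.97°, 2.04°, 8.65°.
Largest gap = 319.97° ⇒ minimal covering band is its complement: 360° − 319.97° = 40.03°.
Band runs from +175.58° eastward to -144.39°, crossing the antimeridian.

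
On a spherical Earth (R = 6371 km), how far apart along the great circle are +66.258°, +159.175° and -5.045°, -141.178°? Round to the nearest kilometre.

Δλ = -141.178 − 159.175 = -300.353°; wrapped into (−180°, 180°]: 59.647°.
Δφ = -5.045 − 66.258 = -71.303°.
a = sin²(Δφ/2) + cos φ₁ · cos φ₂ · sin²(Δλ/2) = 0.438915.
c = 2·atan2(√a, √(1−a)) = 1.44832 rad → d = 6371·c ≈ 9227.25 km.

9227 km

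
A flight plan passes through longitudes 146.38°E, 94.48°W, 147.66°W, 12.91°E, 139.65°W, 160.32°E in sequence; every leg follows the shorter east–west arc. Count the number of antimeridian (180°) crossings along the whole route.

2

Leg 1: +146.38° → -94.48°, shortest Δλ = 119.14° (east) — crosses 180°.
Leg 2: -94.48° → -147.66°, shortest Δλ = -53.18° (west) — does not cross 180°.
Leg 3: -147.66° → +12.91°, shortest Δλ = 160.57° (east) — does not cross 180°.
Leg 4: +12.91° → -139.65°, shortest Δλ = -152.56° (west) — does not cross 180°.
Leg 5: -139.65° → +160.32°, shortest Δλ = -60.03° (west) — crosses 180°.
Total crossings: 2.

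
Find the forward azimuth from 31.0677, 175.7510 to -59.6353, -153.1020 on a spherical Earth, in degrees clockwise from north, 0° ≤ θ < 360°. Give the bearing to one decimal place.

Δλ = -153.1020 − 175.7510 = -328.8530°; wrapped into (−180°, 180°]: 31.1470°.
θ = atan2( sin Δλ · cos φ₂ , cos φ₁ · sin φ₂ − sin φ₁ · cos φ₂ · cos Δλ )
  = atan2(0.26146, -0.96232) = 164.800° → normalised to [0°, 360°): 164.800°.

164.8°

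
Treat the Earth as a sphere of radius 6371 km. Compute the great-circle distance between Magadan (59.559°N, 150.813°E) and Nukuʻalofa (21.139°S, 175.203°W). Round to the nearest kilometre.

9491 km

Δλ = -175.203 − 150.813 = -326.016°; wrapped into (−180°, 180°]: 33.984°.
Δφ = -21.139 − 59.559 = -80.698°.
a = sin²(Δφ/2) + cos φ₁ · cos φ₂ · sin²(Δλ/2) = 0.459539.
c = 2·atan2(√a, √(1−a)) = 1.48979 rad → d = 6371·c ≈ 9491.42 km.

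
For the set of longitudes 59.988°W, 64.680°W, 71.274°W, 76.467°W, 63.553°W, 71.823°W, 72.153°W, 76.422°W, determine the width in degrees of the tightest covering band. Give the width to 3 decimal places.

Sort the longitudes: -76.467°, -76.422°, -72.153°, -71.823°, -71.274°, -64.680°, -63.553°, -59.988°.
Eastward gaps between consecutive values (wrapping around): 0.045°, 4.269°, 0.330°, 0.549°, 6.594°, 1.127°, 3.565°, 343.521°.
Largest gap = 343.521° ⇒ minimal covering band is its complement: 360° − 343.521° = 16.479°.
Band runs from -76.467° eastward to -59.988°.

16.479°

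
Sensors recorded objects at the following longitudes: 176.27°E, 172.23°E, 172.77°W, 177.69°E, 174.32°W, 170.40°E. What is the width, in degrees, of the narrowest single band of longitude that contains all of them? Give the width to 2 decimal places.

Sort the longitudes: -174.32°, -172.77°, +170.40°, +172.23°, +176.27°, +177.69°.
Eastward gaps between consecutive values (wrapping around): 1.55°, 343.17°, 1.83°, 4.04°, 1.42°, 7.99°.
Largest gap = 343.17° ⇒ minimal covering band is its complement: 360° − 343.17° = 16.83°.
Band runs from +170.40° eastward to -172.77°, crossing the antimeridian.

16.83°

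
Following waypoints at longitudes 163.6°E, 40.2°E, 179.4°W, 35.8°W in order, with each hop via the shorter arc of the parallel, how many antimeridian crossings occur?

1

Leg 1: +163.6° → +40.2°, shortest Δλ = -123.4° (west) — does not cross 180°.
Leg 2: +40.2° → -179.4°, shortest Δλ = 140.4° (east) — crosses 180°.
Leg 3: -179.4° → -35.8°, shortest Δλ = 143.6° (east) — does not cross 180°.
Total crossings: 1.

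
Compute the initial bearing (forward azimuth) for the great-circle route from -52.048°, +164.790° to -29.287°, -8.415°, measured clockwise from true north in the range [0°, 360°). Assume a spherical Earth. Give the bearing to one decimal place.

186.0°

Δλ = -8.415 − 164.790 = -173.205°.
θ = atan2( sin Δλ · cos φ₂ , cos φ₁ · sin φ₂ − sin φ₁ · cos φ₂ · cos Δλ )
  = atan2(-0.10319, -0.98376) = -174.012° → normalised to [0°, 360°): 185.988°.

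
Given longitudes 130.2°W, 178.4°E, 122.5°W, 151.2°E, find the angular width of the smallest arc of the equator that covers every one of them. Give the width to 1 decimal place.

Sort the longitudes: -130.2°, -122.5°, +151.2°, +178.4°.
Eastward gaps between consecutive values (wrapping around): 7.7°, 273.7°, 27.2°, 51.4°.
Largest gap = 273.7° ⇒ minimal covering band is its complement: 360° − 273.7° = 86.3°.
Band runs from +151.2° eastward to -122.5°, crossing the antimeridian.

86.3°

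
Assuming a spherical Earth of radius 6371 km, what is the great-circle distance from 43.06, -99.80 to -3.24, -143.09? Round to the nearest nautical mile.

3633 nmi

Δλ = -143.09 − -99.80 = -43.29°.
Δφ = -3.24 − 43.06 = -46.30°.
a = sin²(Δφ/2) + cos φ₁ · cos φ₂ · sin²(Δλ/2) = 0.253806.
c = 2·atan2(√a, √(1−a)) = 1.05597 rad → d = 6371·c ≈ 6727.55 km ≈ 3632.59 nmi.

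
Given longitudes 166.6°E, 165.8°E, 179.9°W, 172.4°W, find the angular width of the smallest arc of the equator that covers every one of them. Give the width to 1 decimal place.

21.8°

Sort the longitudes: -179.9°, -172.4°, +165.8°, +166.6°.
Eastward gaps between consecutive values (wrapping around): 7.5°, 338.2°, 0.8°, 13.5°.
Largest gap = 338.2° ⇒ minimal covering band is its complement: 360° − 338.2° = 21.8°.
Band runs from +165.8° eastward to -172.4°, crossing the antimeridian.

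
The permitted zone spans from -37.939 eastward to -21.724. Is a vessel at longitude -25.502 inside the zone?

Yes

Band width going east from -37.939° to -21.724°: ((-21.724 − -37.939) mod 360) = 16.215°.
Offset of -25.502° east of the west edge: ((-25.502 − -37.939) mod 360) = 12.437°.
12.437° ≤ 16.215° ⇒ inside.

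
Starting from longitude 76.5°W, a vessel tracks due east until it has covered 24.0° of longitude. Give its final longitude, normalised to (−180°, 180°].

52.5°W

Start at -76.5°; shift +24.0° → -52.5°.
-52.5° already lies in (−180°, 180°].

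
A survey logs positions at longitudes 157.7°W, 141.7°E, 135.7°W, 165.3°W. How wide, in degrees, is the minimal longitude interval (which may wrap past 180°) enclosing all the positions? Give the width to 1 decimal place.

Sort the longitudes: -165.3°, -157.7°, -135.7°, +141.7°.
Eastward gaps between consecutive values (wrapping around): 7.6°, 22.0°, 277.4°, 53.0°.
Largest gap = 277.4° ⇒ minimal covering band is its complement: 360° − 277.4° = 82.6°.
Band runs from +141.7° eastward to -135.7°, crossing the antimeridian.

82.6°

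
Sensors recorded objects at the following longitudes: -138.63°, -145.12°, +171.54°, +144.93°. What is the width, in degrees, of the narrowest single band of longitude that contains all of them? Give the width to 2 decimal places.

Sort the longitudes: -145.12°, -138.63°, +144.93°, +171.54°.
Eastward gaps between consecutive values (wrapping around): 6.49°, 283.56°, 26.61°, 43.34°.
Largest gap = 283.56° ⇒ minimal covering band is its complement: 360° − 283.56° = 76.44°.
Band runs from +144.93° eastward to -138.63°, crossing the antimeridian.

76.44°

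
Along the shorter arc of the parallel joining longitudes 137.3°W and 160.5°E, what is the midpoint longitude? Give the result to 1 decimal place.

Signed shortest Δλ from -137.3° to +160.5° is -62.2°.
Midpoint longitude = -137.3° + (-62.2°)/2 = -137.3° − 31.1° = -168.4°.
(The naïve average (-137.3 + +160.5)/2 = 11.6° is on the wrong side of the globe.)

168.4°W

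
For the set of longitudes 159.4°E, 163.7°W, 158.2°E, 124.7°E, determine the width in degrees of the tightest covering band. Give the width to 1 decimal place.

71.6°

Sort the longitudes: -163.7°, +124.7°, +158.2°, +159.4°.
Eastward gaps between consecutive values (wrapping around): 288.4°, 33.5°, 1.2°, 36.9°.
Largest gap = 288.4° ⇒ minimal covering band is its complement: 360° − 288.4° = 71.6°.
Band runs from +124.7° eastward to -163.7°, crossing the antimeridian.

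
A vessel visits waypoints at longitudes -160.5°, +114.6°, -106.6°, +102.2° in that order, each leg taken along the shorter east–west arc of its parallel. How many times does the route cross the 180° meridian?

3

Leg 1: -160.5° → +114.6°, shortest Δλ = -84.9° (west) — crosses 180°.
Leg 2: +114.6° → -106.6°, shortest Δλ = 138.8° (east) — crosses 180°.
Leg 3: -106.6° → +102.2°, shortest Δλ = -151.2° (west) — crosses 180°.
Total crossings: 3.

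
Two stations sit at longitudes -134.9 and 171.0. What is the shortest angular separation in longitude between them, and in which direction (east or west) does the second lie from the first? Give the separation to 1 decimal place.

54.1° west

Raw difference: 171.0 − -134.9 = 305.9°.
Normalise into (−180°, 180°]: 305.9° − 360° = -54.1°.
Negative ⇒ the second point lies to the west; separation 54.1°.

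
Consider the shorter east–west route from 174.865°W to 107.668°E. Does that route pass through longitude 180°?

Naïve |107.668 − -174.865| = 282.533° > 180°, so the shorter arc goes the other way round — across 180°.
Signed shortest Δλ = ((107.668 − -174.865 + 180) mod 360) − 180 = -77.467°.
Going west by 77.467° from -174.865° passes through 180° before reaching +107.668°.

Yes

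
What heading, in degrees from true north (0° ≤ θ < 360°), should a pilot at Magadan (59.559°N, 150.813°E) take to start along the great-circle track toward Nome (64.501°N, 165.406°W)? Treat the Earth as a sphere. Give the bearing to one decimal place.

57.6°

Δλ = -165.406 − 150.813 = -316.219°; wrapped into (−180°, 180°]: 43.781°.
θ = atan2( sin Δλ · cos φ₂ , cos φ₁ · sin φ₂ − sin φ₁ · cos φ₂ · cos Δλ )
  = atan2(0.29786, 0.18933) = 57.558° → normalised to [0°, 360°): 57.558°.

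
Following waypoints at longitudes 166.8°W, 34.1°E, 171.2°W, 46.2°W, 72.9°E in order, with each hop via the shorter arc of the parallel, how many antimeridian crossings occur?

Leg 1: -166.8° → +34.1°, shortest Δλ = -159.1° (west) — crosses 180°.
Leg 2: +34.1° → -171.2°, shortest Δλ = 154.7° (east) — crosses 180°.
Leg 3: -171.2° → -46.2°, shortest Δλ = 125.0° (east) — does not cross 180°.
Leg 4: -46.2° → +72.9°, shortest Δλ = 119.1° (east) — does not cross 180°.
Total crossings: 2.

2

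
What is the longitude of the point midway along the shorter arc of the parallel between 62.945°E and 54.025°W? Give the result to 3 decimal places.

Signed shortest Δλ from +62.945° to -54.025° is -116.970°.
Midpoint longitude = +62.945° + (-116.970°)/2 = +62.945° − 58.485° = +4.460°.

4.460°E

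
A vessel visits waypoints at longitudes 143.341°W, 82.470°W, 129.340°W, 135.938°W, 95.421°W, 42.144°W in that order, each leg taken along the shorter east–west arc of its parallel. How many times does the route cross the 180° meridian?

0

Leg 1: -143.341° → -82.470°, shortest Δλ = 60.871° (east) — does not cross 180°.
Leg 2: -82.470° → -129.340°, shortest Δλ = -46.87° (west) — does not cross 180°.
Leg 3: -129.340° → -135.938°, shortest Δλ = -6.598° (west) — does not cross 180°.
Leg 4: -135.938° → -95.421°, shortest Δλ = 40.517° (east) — does not cross 180°.
Leg 5: -95.421° → -42.144°, shortest Δλ = 53.277° (east) — does not cross 180°.
Total crossings: 0.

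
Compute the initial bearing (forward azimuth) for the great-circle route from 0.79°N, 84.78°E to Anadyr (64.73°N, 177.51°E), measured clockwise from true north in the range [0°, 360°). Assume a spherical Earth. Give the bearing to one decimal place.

Δλ = 177.51 − 84.78 = 92.73°.
θ = atan2( sin Δλ · cos φ₂ , cos φ₁ · sin φ₂ − sin φ₁ · cos φ₂ · cos Δλ )
  = atan2(0.42640, 0.90450) = 25.240° → normalised to [0°, 360°): 25.240°.

25.2°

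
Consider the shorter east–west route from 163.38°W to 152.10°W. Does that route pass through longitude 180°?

Signed shortest Δλ = ((-152.10 − -163.38 + 180) mod 360) − 180 = 11.28°.
Going east by 11.28° from -163.38° reaches -152.10° without touching 180°.

No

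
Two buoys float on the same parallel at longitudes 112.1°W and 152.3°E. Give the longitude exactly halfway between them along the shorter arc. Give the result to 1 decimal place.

Signed shortest Δλ from -112.1° to +152.3° is -95.6°.
Midpoint longitude = -112.1° + (-95.6°)/2 = -112.1° − 47.8° = -159.9°.
(The naïve average (-112.1 + +152.3)/2 = 20.1° is on the wrong side of the globe.)

159.9°W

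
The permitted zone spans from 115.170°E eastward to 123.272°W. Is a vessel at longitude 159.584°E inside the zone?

Band width going east from +115.170° to -123.272°: ((-123.272 − 115.170) mod 360) = 121.558°.
Offset of +159.584° east of the west edge: ((159.584 − 115.170) mod 360) = 44.414°.
44.414° ≤ 121.558° ⇒ inside.

Yes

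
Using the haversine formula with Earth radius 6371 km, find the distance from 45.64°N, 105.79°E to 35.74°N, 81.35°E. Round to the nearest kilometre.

2323 km

Δλ = 81.35 − 105.79 = -24.44°.
Δφ = 35.74 − 45.64 = -9.90°.
a = sin²(Δφ/2) + cos φ₁ · cos φ₂ · sin²(Δλ/2) = 0.032871.
c = 2·atan2(√a, √(1−a)) = 0.36462 rad → d = 6371·c ≈ 2323.00 km.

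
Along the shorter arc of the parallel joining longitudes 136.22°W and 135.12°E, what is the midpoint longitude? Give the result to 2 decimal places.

Signed shortest Δλ from -136.22° to +135.12° is -88.66°.
Midpoint longitude = -136.22° + (-88.66°)/2 = -136.22° − 44.33° = -180.55°.
Normalise into (−180°, 180°]: +179.45°.
(The naïve average (-136.22 + +135.12)/2 = -0.55° is on the wrong side of the globe.)

179.45°E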